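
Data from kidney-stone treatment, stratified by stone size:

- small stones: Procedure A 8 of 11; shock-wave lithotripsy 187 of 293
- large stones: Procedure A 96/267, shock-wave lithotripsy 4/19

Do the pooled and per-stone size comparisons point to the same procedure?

Small stones: Procedure A 8/11 = 72.7%, shock-wave lithotripsy 187/293 = 63.8% → Procedure A
Large stones: Procedure A 96/267 = 36.0%, shock-wave lithotripsy 4/19 = 21.1% → Procedure A
Overall: Procedure A 104/278 = 37.4%, shock-wave lithotripsy 191/312 = 61.2% → shock-wave lithotripsy
Procedure A wins each stone group but shock-wave lithotripsy wins overall — the comparison reverses. Procedure A's cases skew toward large stones, which has a lower base rate.

No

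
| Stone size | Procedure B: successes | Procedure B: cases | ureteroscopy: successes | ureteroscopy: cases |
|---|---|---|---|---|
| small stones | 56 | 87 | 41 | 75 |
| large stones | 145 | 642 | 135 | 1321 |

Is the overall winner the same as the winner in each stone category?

Small stones: Procedure B 56/87 = 64.4%, ureteroscopy 41/75 = 54.7% → Procedure B
Large stones: Procedure B 145/642 = 22.6%, ureteroscopy 135/1321 = 10.2% → Procedure B
Overall: Procedure B 201/729 = 27.6%, ureteroscopy 176/1396 = 12.6% → Procedure B
Procedure B wins overall and in every stone group — no reversal.

Yes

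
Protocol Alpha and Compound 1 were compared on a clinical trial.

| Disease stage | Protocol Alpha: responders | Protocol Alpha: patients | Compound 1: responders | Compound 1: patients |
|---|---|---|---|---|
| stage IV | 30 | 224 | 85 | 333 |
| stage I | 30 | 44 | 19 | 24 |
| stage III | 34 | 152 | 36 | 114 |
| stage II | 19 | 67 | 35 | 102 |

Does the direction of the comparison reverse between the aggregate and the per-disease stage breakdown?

No

Stage IV: Protocol Alpha 30/224 = 13.4%, Compound 1 85/333 = 25.5% → Compound 1
Stage I: Protocol Alpha 30/44 = 68.2%, Compound 1 19/24 = 79.2% → Compound 1
Stage III: Protocol Alpha 34/152 = 22.4%, Compound 1 36/114 = 31.6% → Compound 1
Stage II: Protocol Alpha 19/67 = 28.4%, Compound 1 35/102 = 34.3% → Compound 1
Overall: Protocol Alpha 113/487 = 23.2%, Compound 1 175/573 = 30.5% → Compound 1
Compound 1 wins overall and in every disease group — no reversal.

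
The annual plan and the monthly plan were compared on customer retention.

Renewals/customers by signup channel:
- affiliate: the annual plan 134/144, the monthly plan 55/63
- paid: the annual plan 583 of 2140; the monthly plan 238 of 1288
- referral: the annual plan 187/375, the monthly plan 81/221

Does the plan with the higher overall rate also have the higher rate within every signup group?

Affiliate: the annual plan 134/144 = 93.1%, the monthly plan 55/63 = 87.3% → the annual plan
Paid: the annual plan 583/2140 = 27.2%, the monthly plan 238/1288 = 18.5% → the annual plan
Referral: the annual plan 187/375 = 49.9%, the monthly plan 81/221 = 36.7% → the annual plan
Overall: the annual plan 904/2659 = 34.0%, the monthly plan 374/1572 = 23.8% → the annual plan
The annual plan wins overall and in every signup group — no reversal.

Yes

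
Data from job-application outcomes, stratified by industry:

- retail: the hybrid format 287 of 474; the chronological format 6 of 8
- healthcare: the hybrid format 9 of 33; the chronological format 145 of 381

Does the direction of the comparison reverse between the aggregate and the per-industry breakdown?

Retail: the hybrid format 287/474 = 60.5%, the chronological format 6/8 = 75.0% → the chronological format
Healthcare: the hybrid format 9/33 = 27.3%, the chronological format 145/381 = 38.1% → the chronological format
Overall: the hybrid format 296/507 = 58.4%, the chronological format 151/389 = 38.8% → the hybrid format
The chronological format wins each industry group but the hybrid format wins overall — the comparison reverses. The chronological format's applications skew toward healthcare, which has a lower base rate.

Yes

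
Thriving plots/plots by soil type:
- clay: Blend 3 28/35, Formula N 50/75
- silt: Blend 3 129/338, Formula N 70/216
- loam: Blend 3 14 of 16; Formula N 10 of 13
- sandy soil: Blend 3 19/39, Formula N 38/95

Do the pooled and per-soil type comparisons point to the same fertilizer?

Clay: Blend 3 28/35 = 80.0%, Formula N 50/75 = 66.7% → Blend 3
Silt: Blend 3 129/338 = 38.2%, Formula N 70/216 = 32.4% → Blend 3
Loam: Blend 3 14/16 = 87.5%, Formula N 10/13 = 76.9% → Blend 3
Sandy soil: Blend 3 19/39 = 48.7%, Formula N 38/95 = 40.0% → Blend 3
Overall: Blend 3 190/428 = 44.4%, Formula N 168/399 = 42.1% → Blend 3
Blend 3 wins overall and in every soil group — no reversal.

Yes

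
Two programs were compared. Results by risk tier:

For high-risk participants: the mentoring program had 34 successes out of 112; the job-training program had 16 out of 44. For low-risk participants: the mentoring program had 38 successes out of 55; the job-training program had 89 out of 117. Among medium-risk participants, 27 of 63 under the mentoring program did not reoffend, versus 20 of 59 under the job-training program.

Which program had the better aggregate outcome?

the job-training program

High-risk: the mentoring program 34/112 = 30.4%, the job-training program 16/44 = 36.4% → the job-training program
Low-risk: the mentoring program 38/55 = 69.1%, the job-training program 89/117 = 76.1% → the job-training program
Medium-risk: the mentoring program 27/63 = 42.9%, the job-training program 20/59 = 33.9% → the mentoring program
Overall: the mentoring program 99/230 = 43.0%, the job-training program 125/220 = 56.8% → the job-training program
(Neither sweeps every risk group, but the job-training program has the higher pooled rate.)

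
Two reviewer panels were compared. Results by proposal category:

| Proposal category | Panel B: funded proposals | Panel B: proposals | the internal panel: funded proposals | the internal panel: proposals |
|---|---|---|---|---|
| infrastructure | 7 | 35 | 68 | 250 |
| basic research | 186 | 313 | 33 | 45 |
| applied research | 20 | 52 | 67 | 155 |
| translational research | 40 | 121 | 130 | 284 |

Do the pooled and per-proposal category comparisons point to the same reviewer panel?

No

Infrastructure: Panel B 7/35 = 20.0%, the internal panel 68/250 = 27.2% → the internal panel
Basic research: Panel B 186/313 = 59.4%, the internal panel 33/45 = 73.3% → the internal panel
Applied research: Panel B 20/52 = 38.5%, the internal panel 67/155 = 43.2% → the internal panel
Translational research: Panel B 40/121 = 33.1%, the internal panel 130/284 = 45.8% → the internal panel
Overall: Panel B 253/521 = 48.6%, the internal panel 298/734 = 40.6% → Panel B
The internal panel wins each proposal group but Panel B wins overall — the comparison reverses. The internal panel's proposals skew toward infrastructure, which has a lower base rate.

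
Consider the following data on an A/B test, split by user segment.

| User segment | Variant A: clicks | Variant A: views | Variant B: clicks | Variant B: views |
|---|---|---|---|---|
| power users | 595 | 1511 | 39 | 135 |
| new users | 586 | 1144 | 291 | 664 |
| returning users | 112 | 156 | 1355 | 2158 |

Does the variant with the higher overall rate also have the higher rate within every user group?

Power users: Variant A 595/1511 = 39.4%, Variant B 39/135 = 28.9% → Variant A
New users: Variant A 586/1144 = 51.2%, Variant B 291/664 = 43.8% → Variant A
Returning users: Variant A 112/156 = 71.8%, Variant B 1355/2158 = 62.8% → Variant A
Overall: Variant A 1293/2811 = 46.0%, Variant B 1685/2957 = 57.0% → Variant B
Variant A wins each user group but Variant B wins overall — the comparison reverses. Variant A's views skew toward power users, which has a lower base rate.

No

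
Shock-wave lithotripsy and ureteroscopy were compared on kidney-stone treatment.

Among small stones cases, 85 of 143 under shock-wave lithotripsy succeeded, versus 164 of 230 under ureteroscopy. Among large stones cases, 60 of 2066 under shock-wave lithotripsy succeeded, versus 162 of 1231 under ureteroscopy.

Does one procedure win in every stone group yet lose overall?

Small stones: shock-wave lithotripsy 85/143 = 59.4%, ureteroscopy 164/230 = 71.3% → ureteroscopy
Large stones: shock-wave lithotripsy 60/2066 = 2.9%, ureteroscopy 162/1231 = 13.2% → ureteroscopy
Overall: shock-wave lithotripsy 145/2209 = 6.6%, ureteroscopy 326/1461 = 22.3% → ureteroscopy
Ureteroscopy wins overall and in every stone group — no reversal.

No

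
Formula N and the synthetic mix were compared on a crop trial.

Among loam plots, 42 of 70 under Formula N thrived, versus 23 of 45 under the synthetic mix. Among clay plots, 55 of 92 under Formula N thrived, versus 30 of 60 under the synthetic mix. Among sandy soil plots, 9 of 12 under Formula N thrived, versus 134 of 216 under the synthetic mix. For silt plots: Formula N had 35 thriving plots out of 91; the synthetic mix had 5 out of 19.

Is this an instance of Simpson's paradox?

Loam: Formula N 42/70 = 60.0%, the synthetic mix 23/45 = 51.1% → Formula N
Clay: Formula N 55/92 = 59.8%, the synthetic mix 30/60 = 50.0% → Formula N
Sandy soil: Formula N 9/12 = 75.0%, the synthetic mix 134/216 = 62.0% → Formula N
Silt: Formula N 35/91 = 38.5%, the synthetic mix 5/19 = 26.3% → Formula N
Overall: Formula N 141/265 = 53.2%, the synthetic mix 192/340 = 56.5% → the synthetic mix
Formula N wins each soil group but the synthetic mix wins overall — the comparison reverses. Formula N's plots skew toward silt, which has a lower base rate.

Yes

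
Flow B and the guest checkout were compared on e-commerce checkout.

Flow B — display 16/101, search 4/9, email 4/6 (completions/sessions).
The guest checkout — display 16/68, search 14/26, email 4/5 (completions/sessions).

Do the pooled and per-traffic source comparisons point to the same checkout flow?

Yes

Display: Flow B 16/101 = 15.8%, the guest checkout 16/68 = 23.5% → the guest checkout
Search: Flow B 4/9 = 44.4%, the guest checkout 14/26 = 53.8% → the guest checkout
Email: Flow B 4/6 = 66.7%, the guest checkout 4/5 = 80.0% → the guest checkout
Overall: Flow B 24/116 = 20.7%, the guest checkout 34/99 = 34.3% → the guest checkout
The guest checkout wins overall and in every traffic group — no reversal.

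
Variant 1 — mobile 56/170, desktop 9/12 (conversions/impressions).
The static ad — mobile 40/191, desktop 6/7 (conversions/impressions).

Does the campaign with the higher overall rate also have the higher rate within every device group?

Mobile: Variant 1 56/170 = 32.9%, the static ad 40/191 = 20.9% → Variant 1
Desktop: Variant 1 9/12 = 75.0%, the static ad 6/7 = 85.7% → the static ad
Overall: Variant 1 65/182 = 35.7%, the static ad 46/198 = 23.2% → Variant 1
Neither sweeps: Variant 1 wins 1 of 2 groups, the static ad wins 1. Variant 1 wins overall but not every group — no Simpson reversal.

No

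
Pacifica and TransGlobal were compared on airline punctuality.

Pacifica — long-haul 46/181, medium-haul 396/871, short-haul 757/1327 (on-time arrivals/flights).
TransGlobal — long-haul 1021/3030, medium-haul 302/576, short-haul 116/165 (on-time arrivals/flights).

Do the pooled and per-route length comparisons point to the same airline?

No

Long-haul: Pacifica 46/181 = 25.4%, TransGlobal 1021/3030 = 33.7% → TransGlobal
Medium-haul: Pacifica 396/871 = 45.5%, TransGlobal 302/576 = 52.4% → TransGlobal
Short-haul: Pacifica 757/1327 = 57.0%, TransGlobal 116/165 = 70.3% → TransGlobal
Overall: Pacifica 1199/2379 = 50.4%, TransGlobal 1439/3771 = 38.2% → Pacifica
TransGlobal wins each route group but Pacifica wins overall — the comparison reverses. TransGlobal's flights skew toward long-haul, which has a lower base rate.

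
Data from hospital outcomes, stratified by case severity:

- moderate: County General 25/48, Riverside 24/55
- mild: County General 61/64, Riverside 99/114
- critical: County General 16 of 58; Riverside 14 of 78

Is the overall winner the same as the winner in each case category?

Moderate: County General 25/48 = 52.1%, Riverside 24/55 = 43.6% → County General
Mild: County General 61/64 = 95.3%, Riverside 99/114 = 86.8% → County General
Critical: County General 16/58 = 27.6%, Riverside 14/78 = 17.9% → County General
Overall: County General 102/170 = 60.0%, Riverside 137/247 = 55.5% → County General
County General wins overall and in every case group — no reversal.

Yes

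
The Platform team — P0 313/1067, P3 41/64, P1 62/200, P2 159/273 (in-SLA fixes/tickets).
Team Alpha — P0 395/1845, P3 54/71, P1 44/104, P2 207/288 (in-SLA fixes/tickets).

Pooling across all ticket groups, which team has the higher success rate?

P0: the Platform team 313/1067 = 29.3%, Team Alpha 395/1845 = 21.4% → the Platform team
P3: the Platform team 41/64 = 64.1%, Team Alpha 54/71 = 76.1% → Team Alpha
P1: the Platform team 62/200 = 31.0%, Team Alpha 44/104 = 42.3% → Team Alpha
P2: the Platform team 159/273 = 58.2%, Team Alpha 207/288 = 71.9% → Team Alpha
Overall: the Platform team 575/1604 = 35.8%, Team Alpha 700/2308 = 30.3% → the Platform team
(Neither sweeps every ticket group, but the Platform team has the higher pooled rate.)

the Platform team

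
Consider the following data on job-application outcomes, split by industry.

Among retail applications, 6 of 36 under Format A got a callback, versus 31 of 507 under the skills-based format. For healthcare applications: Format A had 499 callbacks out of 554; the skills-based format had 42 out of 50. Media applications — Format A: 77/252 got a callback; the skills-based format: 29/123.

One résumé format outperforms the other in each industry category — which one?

Format A

Retail: Format A 6/36 = 16.7%, the skills-based format 31/507 = 6.1% → Format A
Healthcare: Format A 499/554 = 90.1%, the skills-based format 42/50 = 84.0% → Format A
Media: Format A 77/252 = 30.6%, the skills-based format 29/123 = 23.6% → Format A
Format A has the higher rate in all 3 groups.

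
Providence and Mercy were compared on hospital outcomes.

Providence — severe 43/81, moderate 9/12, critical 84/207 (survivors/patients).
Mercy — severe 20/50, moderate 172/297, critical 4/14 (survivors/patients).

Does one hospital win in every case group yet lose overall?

Yes

Severe: Providence 43/81 = 53.1%, Mercy 20/50 = 40.0% → Providence
Moderate: Providence 9/12 = 75.0%, Mercy 172/297 = 57.9% → Providence
Critical: Providence 84/207 = 40.6%, Mercy 4/14 = 28.6% → Providence
Overall: Providence 136/300 = 45.3%, Mercy 196/361 = 54.3% → Mercy
Providence wins each case group but Mercy wins overall — the comparison reverses. Providence's patients skew toward critical, which has a lower base rate.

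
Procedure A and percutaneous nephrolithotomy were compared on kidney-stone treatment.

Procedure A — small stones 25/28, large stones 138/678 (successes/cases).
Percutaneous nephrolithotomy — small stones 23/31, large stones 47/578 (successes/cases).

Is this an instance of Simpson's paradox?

No

Small stones: Procedure A 25/28 = 89.3%, percutaneous nephrolithotomy 23/31 = 74.2% → Procedure A
Large stones: Procedure A 138/678 = 20.4%, percutaneous nephrolithotomy 47/578 = 8.1% → Procedure A
Overall: Procedure A 163/706 = 23.1%, percutaneous nephrolithotomy 70/609 = 11.5% → Procedure A
Procedure A wins overall and in every stone group — no reversal.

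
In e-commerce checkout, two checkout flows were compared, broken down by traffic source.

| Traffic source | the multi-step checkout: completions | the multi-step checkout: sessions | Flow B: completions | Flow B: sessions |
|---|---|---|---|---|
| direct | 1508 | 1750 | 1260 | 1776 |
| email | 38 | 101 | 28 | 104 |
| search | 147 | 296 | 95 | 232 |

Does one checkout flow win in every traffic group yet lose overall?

No

Direct: the multi-step checkout 1508/1750 = 86.2%, Flow B 1260/1776 = 70.9% → the multi-step checkout
Email: the multi-step checkout 38/101 = 37.6%, Flow B 28/104 = 26.9% → the multi-step checkout
Search: the multi-step checkout 147/296 = 49.7%, Flow B 95/232 = 40.9% → the multi-step checkout
Overall: the multi-step checkout 1693/2147 = 78.9%, Flow B 1383/2112 = 65.5% → the multi-step checkout
The multi-step checkout wins overall and in every traffic group — no reversal.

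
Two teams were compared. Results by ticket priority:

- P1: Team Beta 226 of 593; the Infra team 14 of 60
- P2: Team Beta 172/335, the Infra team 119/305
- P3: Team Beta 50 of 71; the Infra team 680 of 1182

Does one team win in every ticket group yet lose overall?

Yes

P1: Team Beta 226/593 = 38.1%, the Infra team 14/60 = 23.3% → Team Beta
P2: Team Beta 172/335 = 51.3%, the Infra team 119/305 = 39.0% → Team Beta
P3: Team Beta 50/71 = 70.4%, the Infra team 680/1182 = 57.5% → Team Beta
Overall: Team Beta 448/999 = 44.8%, the Infra team 813/1547 = 52.6% → the Infra team
Team Beta wins each ticket group but the Infra team wins overall — the comparison reverses. Team Beta's tickets skew toward P1, which has a lower base rate.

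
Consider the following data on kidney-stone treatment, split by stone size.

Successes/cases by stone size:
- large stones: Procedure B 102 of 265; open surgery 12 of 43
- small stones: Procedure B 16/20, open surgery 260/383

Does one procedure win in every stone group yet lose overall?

Large stones: Procedure B 102/265 = 38.5%, open surgery 12/43 = 27.9% → Procedure B
Small stones: Procedure B 16/20 = 80.0%, open surgery 260/383 = 67.9% → Procedure B
Overall: Procedure B 118/285 = 41.4%, open surgery 272/426 = 63.8% → open surgery
Procedure B wins each stone group but open surgery wins overall — the comparison reverses. Procedure B's cases skew toward large stones, which has a lower base rate.

Yes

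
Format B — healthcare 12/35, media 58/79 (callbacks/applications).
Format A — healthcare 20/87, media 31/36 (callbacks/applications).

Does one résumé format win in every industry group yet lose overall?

No

Healthcare: Format B 12/35 = 34.3%, Format A 20/87 = 23.0% → Format B
Media: Format B 58/79 = 73.4%, Format A 31/36 = 86.1% → Format A
Overall: Format B 70/114 = 61.4%, Format A 51/123 = 41.5% → Format B
Neither sweeps: Format B wins 1 of 2 groups, Format A wins 1. Format B wins overall but not every group — no Simpson reversal.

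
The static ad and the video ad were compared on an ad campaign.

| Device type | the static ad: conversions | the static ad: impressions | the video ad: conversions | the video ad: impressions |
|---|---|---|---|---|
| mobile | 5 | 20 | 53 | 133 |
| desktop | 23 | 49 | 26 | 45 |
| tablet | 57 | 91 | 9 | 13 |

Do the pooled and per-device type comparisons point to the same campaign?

No

Mobile: the static ad 5/20 = 25.0%, the video ad 53/133 = 39.8% → the video ad
Desktop: the static ad 23/49 = 46.9%, the video ad 26/45 = 57.8% → the video ad
Tablet: the static ad 57/91 = 62.6%, the video ad 9/13 = 69.2% → the video ad
Overall: the static ad 85/160 = 53.1%, the video ad 88/191 = 46.1% → the static ad
The video ad wins each device group but the static ad wins overall — the comparison reverses. The video ad's impressions skew toward mobile, which has a lower base rate.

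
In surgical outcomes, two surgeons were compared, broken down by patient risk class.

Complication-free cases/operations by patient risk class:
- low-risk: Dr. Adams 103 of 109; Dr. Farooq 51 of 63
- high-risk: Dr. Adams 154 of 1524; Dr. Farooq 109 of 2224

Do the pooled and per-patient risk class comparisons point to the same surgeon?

Yes

Low-risk: Dr. Adams 103/109 = 94.5%, Dr. Farooq 51/63 = 81.0% → Dr. Adams
High-risk: Dr. Adams 154/1524 = 10.1%, Dr. Farooq 109/2224 = 4.9% → Dr. Adams
Overall: Dr. Adams 257/1633 = 15.7%, Dr. Farooq 160/2287 = 7.0% → Dr. Adams
Dr. Adams wins overall and in every patient risk group — no reversal.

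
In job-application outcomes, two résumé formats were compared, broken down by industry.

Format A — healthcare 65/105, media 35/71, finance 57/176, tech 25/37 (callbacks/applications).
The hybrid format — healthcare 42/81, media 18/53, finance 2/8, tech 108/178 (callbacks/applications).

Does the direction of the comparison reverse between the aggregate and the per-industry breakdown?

Yes

Healthcare: Format A 65/105 = 61.9%, the hybrid format 42/81 = 51.9% → Format A
Media: Format A 35/71 = 49.3%, the hybrid format 18/53 = 34.0% → Format A
Finance: Format A 57/176 = 32.4%, the hybrid format 2/8 = 25.0% → Format A
Tech: Format A 25/37 = 67.6%, the hybrid format 108/178 = 60.7% → Format A
Overall: Format A 182/389 = 46.8%, the hybrid format 170/320 = 53.1% → the hybrid format
Format A wins each industry group but the hybrid format wins overall — the comparison reverses. Format A's applications skew toward finance, which has a lower base rate.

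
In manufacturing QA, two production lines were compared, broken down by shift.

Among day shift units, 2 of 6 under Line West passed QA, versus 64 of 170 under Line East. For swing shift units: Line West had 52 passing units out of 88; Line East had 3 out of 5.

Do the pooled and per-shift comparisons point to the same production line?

No

Day shift: Line West 2/6 = 33.3%, Line East 64/170 = 37.6% → Line East
Swing shift: Line West 52/88 = 59.1%, Line East 3/5 = 60.0% → Line East
Overall: Line West 54/94 = 57.4%, Line East 67/175 = 38.3% → Line West
Line East wins each shift group but Line West wins overall — the comparison reverses. Line East's units skew toward day shift, which has a lower base rate.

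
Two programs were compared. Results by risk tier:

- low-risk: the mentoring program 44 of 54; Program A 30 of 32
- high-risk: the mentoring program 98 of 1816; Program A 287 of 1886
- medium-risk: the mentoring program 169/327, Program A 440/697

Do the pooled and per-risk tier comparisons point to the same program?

Yes

Low-risk: the mentoring program 44/54 = 81.5%, Program A 30/32 = 93.8% → Program A
High-risk: the mentoring program 98/1816 = 5.4%, Program A 287/1886 = 15.2% → Program A
Medium-risk: the mentoring program 169/327 = 51.7%, Program A 440/697 = 63.1% → Program A
Overall: the mentoring program 311/2197 = 14.2%, Program A 757/2615 = 28.9% → Program A
Program A wins overall and in every risk group — no reversal.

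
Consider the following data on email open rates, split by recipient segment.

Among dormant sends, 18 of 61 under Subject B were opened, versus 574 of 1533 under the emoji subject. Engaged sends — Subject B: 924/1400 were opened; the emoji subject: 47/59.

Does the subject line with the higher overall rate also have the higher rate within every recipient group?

No

Dormant: Subject B 18/61 = 29.5%, the emoji subject 574/1533 = 37.4% → the emoji subject
Engaged: Subject B 924/1400 = 66.0%, the emoji subject 47/59 = 79.7% → the emoji subject
Overall: Subject B 942/1461 = 64.5%, the emoji subject 621/1592 = 39.0% → Subject B
The emoji subject wins each recipient group but Subject B wins overall — the comparison reverses. The emoji subject's sends skew toward dormant, which has a lower base rate.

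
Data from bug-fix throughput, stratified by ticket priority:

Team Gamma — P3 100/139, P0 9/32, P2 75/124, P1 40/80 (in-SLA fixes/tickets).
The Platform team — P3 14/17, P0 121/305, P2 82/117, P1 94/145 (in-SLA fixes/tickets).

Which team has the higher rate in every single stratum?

the Platform team

P3: Team Gamma 100/139 = 71.9%, the Platform team 14/17 = 82.4% → the Platform team
P0: Team Gamma 9/32 = 28.1%, the Platform team 121/305 = 39.7% → the Platform team
P2: Team Gamma 75/124 = 60.5%, the Platform team 82/117 = 70.1% → the Platform team
P1: Team Gamma 40/80 = 50.0%, the Platform team 94/145 = 64.8% → the Platform team
The Platform team has the higher rate in all 4 groups.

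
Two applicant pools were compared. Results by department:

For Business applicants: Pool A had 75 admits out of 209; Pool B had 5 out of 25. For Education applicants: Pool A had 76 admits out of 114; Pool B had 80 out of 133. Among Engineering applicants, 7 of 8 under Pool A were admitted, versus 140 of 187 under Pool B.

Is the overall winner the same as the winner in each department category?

Business: Pool A 75/209 = 35.9%, Pool B 5/25 = 20.0% → Pool A
Education: Pool A 76/114 = 66.7%, Pool B 80/133 = 60.2% → Pool A
Engineering: Pool A 7/8 = 87.5%, Pool B 140/187 = 74.9% → Pool A
Overall: Pool A 158/331 = 47.7%, Pool B 225/345 = 65.2% → Pool B
Pool A wins each department group but Pool B wins overall — the comparison reverses. Pool A's applicants skew toward Business, which has a lower base rate.

No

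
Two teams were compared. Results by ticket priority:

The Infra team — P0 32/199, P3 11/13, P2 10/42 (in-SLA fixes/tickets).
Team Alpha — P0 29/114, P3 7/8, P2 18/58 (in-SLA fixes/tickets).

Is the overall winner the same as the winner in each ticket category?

P0: the Infra team 32/199 = 16.1%, Team Alpha 29/114 = 25.4% → Team Alpha
P3: the Infra team 11/13 = 84.6%, Team Alpha 7/8 = 87.5% → Team Alpha
P2: the Infra team 10/42 = 23.8%, Team Alpha 18/58 = 31.0% → Team Alpha
Overall: the Infra team 53/254 = 20.9%, Team Alpha 54/180 = 30.0% → Team Alpha
Team Alpha wins overall and in every ticket group — no reversal.

Yes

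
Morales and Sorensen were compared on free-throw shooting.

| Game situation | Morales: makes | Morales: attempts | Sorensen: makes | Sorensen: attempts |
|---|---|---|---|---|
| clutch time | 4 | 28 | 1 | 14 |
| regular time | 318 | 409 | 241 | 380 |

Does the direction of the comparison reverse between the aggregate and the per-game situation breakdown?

Clutch time: Morales 4/28 = 14.3%, Sorensen 1/14 = 7.1% → Morales
Regular time: Morales 318/409 = 77.8%, Sorensen 241/380 = 63.4% → Morales
Overall: Morales 322/437 = 73.7%, Sorensen 242/394 = 61.4% → Morales
Morales wins overall and in every game group — no reversal.

No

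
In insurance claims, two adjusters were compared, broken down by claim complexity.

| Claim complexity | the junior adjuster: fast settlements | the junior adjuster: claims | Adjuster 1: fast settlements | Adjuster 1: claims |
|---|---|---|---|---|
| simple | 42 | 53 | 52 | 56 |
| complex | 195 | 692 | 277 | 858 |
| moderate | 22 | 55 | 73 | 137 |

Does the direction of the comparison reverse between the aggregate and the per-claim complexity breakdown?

Simple: the junior adjuster 42/53 = 79.2%, Adjuster 1 52/56 = 92.9% → Adjuster 1
Complex: the junior adjuster 195/692 = 28.2%, Adjuster 1 277/858 = 32.3% → Adjuster 1
Moderate: the junior adjuster 22/55 = 40.0%, Adjuster 1 73/137 = 53.3% → Adjuster 1
Overall: the junior adjuster 259/800 = 32.4%, Adjuster 1 402/1051 = 38.2% → Adjuster 1
Adjuster 1 wins overall and in every claim group — no reversal.

No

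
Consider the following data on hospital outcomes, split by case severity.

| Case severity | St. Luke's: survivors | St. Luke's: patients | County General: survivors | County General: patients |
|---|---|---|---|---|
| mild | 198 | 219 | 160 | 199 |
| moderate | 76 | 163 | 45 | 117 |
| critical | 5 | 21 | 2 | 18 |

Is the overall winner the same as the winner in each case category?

Mild: St. Luke's 198/219 = 90.4%, County General 160/199 = 80.4% → St. Luke's
Moderate: St. Luke's 76/163 = 46.6%, County General 45/117 = 38.5% → St. Luke's
Critical: St. Luke's 5/21 = 23.8%, County General 2/18 = 11.1% → St. Luke's
Overall: St. Luke's 279/403 = 69.2%, County General 207/334 = 62.0% → St. Luke's
St. Luke's wins overall and in every case group — no reversal.

Yes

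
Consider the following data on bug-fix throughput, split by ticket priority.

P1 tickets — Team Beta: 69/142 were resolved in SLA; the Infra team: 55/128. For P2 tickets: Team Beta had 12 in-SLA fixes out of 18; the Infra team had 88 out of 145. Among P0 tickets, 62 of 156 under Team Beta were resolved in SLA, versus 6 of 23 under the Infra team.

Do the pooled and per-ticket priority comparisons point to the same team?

P1: Team Beta 69/142 = 48.6%, the Infra team 55/128 = 43.0% → Team Beta
P2: Team Beta 12/18 = 66.7%, the Infra team 88/145 = 60.7% → Team Beta
P0: Team Beta 62/156 = 39.7%, the Infra team 6/23 = 26.1% → Team Beta
Overall: Team Beta 143/316 = 45.3%, the Infra team 149/296 = 50.3% → the Infra team
Team Beta wins each ticket group but the Infra team wins overall — the comparison reverses. Team Beta's tickets skew toward P0, which has a lower base rate.

No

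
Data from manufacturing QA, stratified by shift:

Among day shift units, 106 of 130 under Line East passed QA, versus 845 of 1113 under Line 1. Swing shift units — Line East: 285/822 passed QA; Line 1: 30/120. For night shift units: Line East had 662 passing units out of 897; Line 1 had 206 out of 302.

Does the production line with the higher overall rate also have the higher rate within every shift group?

Day shift: Line East 106/130 = 81.5%, Line 1 845/1113 = 75.9% → Line East
Swing shift: Line East 285/822 = 34.7%, Line 1 30/120 = 25.0% → Line East
Night shift: Line East 662/897 = 73.8%, Line 1 206/302 = 68.2% → Line East
Overall: Line East 1053/1849 = 56.9%, Line 1 1081/1535 = 70.4% → Line 1
Line East wins each shift group but Line 1 wins overall — the comparison reverses. Line East's units skew toward swing shift, which has a lower base rate.

No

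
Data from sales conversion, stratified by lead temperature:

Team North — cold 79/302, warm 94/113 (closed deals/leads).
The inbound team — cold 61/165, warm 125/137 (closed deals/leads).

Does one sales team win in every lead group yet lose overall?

Cold: Team North 79/302 = 26.2%, the inbound team 61/165 = 37.0% → the inbound team
Warm: Team North 94/113 = 83.2%, the inbound team 125/137 = 91.2% → the inbound team
Overall: Team North 173/415 = 41.7%, the inbound team 186/302 = 61.6% → the inbound team
The inbound team wins overall and in every lead group — no reversal.

No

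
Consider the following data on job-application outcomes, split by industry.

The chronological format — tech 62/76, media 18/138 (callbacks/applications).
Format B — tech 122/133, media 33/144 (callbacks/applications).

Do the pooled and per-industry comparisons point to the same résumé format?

Tech: the chronological format 62/76 = 81.6%, Format B 122/133 = 91.7% → Format B
Media: the chronological format 18/138 = 13.0%, Format B 33/144 = 22.9% → Format B
Overall: the chronological format 80/214 = 37.4%, Format B 155/277 = 56.0% → Format B
Format B wins overall and in every industry group — no reversal.

Yes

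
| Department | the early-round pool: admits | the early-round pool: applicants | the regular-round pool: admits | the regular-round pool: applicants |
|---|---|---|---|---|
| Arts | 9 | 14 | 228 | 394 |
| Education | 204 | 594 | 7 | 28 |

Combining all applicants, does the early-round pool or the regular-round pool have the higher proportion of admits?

Arts: the early-round pool 9/14 = 64.3%, the regular-round pool 228/394 = 57.9% → the early-round pool
Education: the early-round pool 204/594 = 34.3%, the regular-round pool 7/28 = 25.0% → the early-round pool
Overall: the early-round pool 213/608 = 35.0%, the regular-round pool 235/422 = 55.7% → the regular-round pool
(The early-round pool wins every department group but the regular-round pool wins overall — the early-round pool's applicants skew toward the low-rate Education group.)

the regular-round pool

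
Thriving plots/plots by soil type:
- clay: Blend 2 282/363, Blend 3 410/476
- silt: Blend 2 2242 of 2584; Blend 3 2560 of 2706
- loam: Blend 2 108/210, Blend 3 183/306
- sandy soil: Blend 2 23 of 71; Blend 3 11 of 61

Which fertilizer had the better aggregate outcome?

Clay: Blend 2 282/363 = 77.7%, Blend 3 410/476 = 86.1% → Blend 3
Silt: Blend 2 2242/2584 = 86.8%, Blend 3 2560/2706 = 94.6% → Blend 3
Loam: Blend 2 108/210 = 51.4%, Blend 3 183/306 = 59.8% → Blend 3
Sandy soil: Blend 2 23/71 = 32.4%, Blend 3 11/61 = 18.0% → Blend 2
Overall: Blend 2 2655/3228 = 82.2%, Blend 3 3164/3549 = 89.2% → Blend 3
(Neither sweeps every soil group, but Blend 3 has the higher pooled rate.)

Blend 3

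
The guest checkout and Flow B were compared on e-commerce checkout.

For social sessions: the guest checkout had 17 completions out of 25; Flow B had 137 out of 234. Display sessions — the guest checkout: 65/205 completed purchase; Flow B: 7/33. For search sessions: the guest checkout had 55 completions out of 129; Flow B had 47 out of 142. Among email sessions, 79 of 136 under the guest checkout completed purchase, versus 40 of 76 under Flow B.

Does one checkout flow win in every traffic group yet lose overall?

Yes

Social: the guest checkout 17/25 = 68.0%, Flow B 137/234 = 58.5% → the guest checkout
Display: the guest checkout 65/205 = 31.7%, Flow B 7/33 = 21.2% → the guest checkout
Search: the guest checkout 55/129 = 42.6%, Flow B 47/142 = 33.1% → the guest checkout
Email: the guest checkout 79/136 = 58.1%, Flow B 40/76 = 52.6% → the guest checkout
Overall: the guest checkout 216/495 = 43.6%, Flow B 231/485 = 47.6% → Flow B
The guest checkout wins each traffic group but Flow B wins overall — the comparison reverses. The guest checkout's sessions skew toward display, which has a lower base rate.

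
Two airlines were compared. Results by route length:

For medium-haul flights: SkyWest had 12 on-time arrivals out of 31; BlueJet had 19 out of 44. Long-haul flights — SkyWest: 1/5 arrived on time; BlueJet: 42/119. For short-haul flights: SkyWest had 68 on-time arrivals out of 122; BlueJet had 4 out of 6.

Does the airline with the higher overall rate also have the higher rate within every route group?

No

Medium-haul: SkyWest 12/31 = 38.7%, BlueJet 19/44 = 43.2% → BlueJet
Long-haul: SkyWest 1/5 = 20.0%, BlueJet 42/119 = 35.3% → BlueJet
Short-haul: SkyWest 68/122 = 55.7%, BlueJet 4/6 = 66.7% → BlueJet
Overall: SkyWest 81/158 = 51.3%, BlueJet 65/169 = 38.5% → SkyWest
BlueJet wins each route group but SkyWest wins overall — the comparison reverses. BlueJet's flights skew toward long-haul, which has a lower base rate.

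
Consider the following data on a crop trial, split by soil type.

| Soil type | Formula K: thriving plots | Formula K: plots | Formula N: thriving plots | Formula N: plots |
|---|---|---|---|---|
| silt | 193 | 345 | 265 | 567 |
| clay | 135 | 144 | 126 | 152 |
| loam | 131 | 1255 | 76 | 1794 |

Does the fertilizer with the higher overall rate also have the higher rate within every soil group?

Yes

Silt: Formula K 193/345 = 55.9%, Formula N 265/567 = 46.7% → Formula K
Clay: Formula K 135/144 = 93.8%, Formula N 126/152 = 82.9% → Formula K
Loam: Formula K 131/1255 = 10.4%, Formula N 76/1794 = 4.2% → Formula K
Overall: Formula K 459/1744 = 26.3%, Formula N 467/2513 = 18.6% → Formula K
Formula K wins overall and in every soil group — no reversal.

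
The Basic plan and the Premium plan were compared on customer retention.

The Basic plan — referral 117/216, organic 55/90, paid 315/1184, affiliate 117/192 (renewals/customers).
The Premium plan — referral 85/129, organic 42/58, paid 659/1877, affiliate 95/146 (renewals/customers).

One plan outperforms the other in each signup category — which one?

the Premium plan

Referral: the Basic plan 117/216 = 54.2%, the Premium plan 85/129 = 65.9% → the Premium plan
Organic: the Basic plan 55/90 = 61.1%, the Premium plan 42/58 = 72.4% → the Premium plan
Paid: the Basic plan 315/1184 = 26.6%, the Premium plan 659/1877 = 35.1% → the Premium plan
Affiliate: the Basic plan 117/192 = 60.9%, the Premium plan 95/146 = 65.1% → the Premium plan
The Premium plan has the higher rate in all 4 groups.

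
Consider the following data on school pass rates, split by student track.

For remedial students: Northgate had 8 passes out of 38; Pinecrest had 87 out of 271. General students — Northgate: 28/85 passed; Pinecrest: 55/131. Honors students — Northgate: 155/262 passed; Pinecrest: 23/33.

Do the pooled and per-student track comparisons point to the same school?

Remedial: Northgate 8/38 = 21.1%, Pinecrest 87/271 = 32.1% → Pinecrest
General: Northgate 28/85 = 32.9%, Pinecrest 55/131 = 42.0% → Pinecrest
Honors: Northgate 155/262 = 59.2%, Pinecrest 23/33 = 69.7% → Pinecrest
Overall: Northgate 191/385 = 49.6%, Pinecrest 165/435 = 37.9% → Northgate
Pinecrest wins each student group but Northgate wins overall — the comparison reverses. Pinecrest's students skew toward remedial, which has a lower base rate.

No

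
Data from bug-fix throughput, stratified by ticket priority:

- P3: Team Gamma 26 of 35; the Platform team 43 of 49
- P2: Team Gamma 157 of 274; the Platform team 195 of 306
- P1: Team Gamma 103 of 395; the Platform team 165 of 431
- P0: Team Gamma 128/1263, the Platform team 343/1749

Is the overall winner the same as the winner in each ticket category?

Yes

P3: Team Gamma 26/35 = 74.3%, the Platform team 43/49 = 87.8% → the Platform team
P2: Team Gamma 157/274 = 57.3%, the Platform team 195/306 = 63.7% → the Platform team
P1: Team Gamma 103/395 = 26.1%, the Platform team 165/431 = 38.3% → the Platform team
P0: Team Gamma 128/1263 = 10.1%, the Platform team 343/1749 = 19.6% → the Platform team
Overall: Team Gamma 414/1967 = 21.0%, the Platform team 746/2535 = 29.4% → the Platform team
The Platform team wins overall and in every ticket group — no reversal.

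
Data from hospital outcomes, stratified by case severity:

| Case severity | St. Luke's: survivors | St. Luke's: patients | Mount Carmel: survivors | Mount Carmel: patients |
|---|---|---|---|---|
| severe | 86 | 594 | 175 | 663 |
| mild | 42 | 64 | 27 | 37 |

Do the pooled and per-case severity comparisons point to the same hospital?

Severe: St. Luke's 86/594 = 14.5%, Mount Carmel 175/663 = 26.4% → Mount Carmel
Mild: St. Luke's 42/64 = 65.6%, Mount Carmel 27/37 = 73.0% → Mount Carmel
Overall: St. Luke's 128/658 = 19.5%, Mount Carmel 202/700 = 28.9% → Mount Carmel
Mount Carmel wins overall and in every case group — no reversal.

Yes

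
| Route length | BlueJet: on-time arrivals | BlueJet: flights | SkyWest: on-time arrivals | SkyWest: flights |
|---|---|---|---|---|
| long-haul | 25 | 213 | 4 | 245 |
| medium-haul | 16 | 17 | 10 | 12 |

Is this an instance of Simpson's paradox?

No

Long-haul: BlueJet 25/213 = 11.7%, SkyWest 4/245 = 1.6% → BlueJet
Medium-haul: BlueJet 16/17 = 94.1%, SkyWest 10/12 = 83.3% → BlueJet
Overall: BlueJet 41/230 = 17.8%, SkyWest 14/257 = 5.4% → BlueJet
BlueJet wins overall and in every route group — no reversal.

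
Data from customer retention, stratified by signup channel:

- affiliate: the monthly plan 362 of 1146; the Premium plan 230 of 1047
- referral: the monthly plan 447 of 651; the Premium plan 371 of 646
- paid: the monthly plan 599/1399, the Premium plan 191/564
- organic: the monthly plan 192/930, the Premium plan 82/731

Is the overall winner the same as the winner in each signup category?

Affiliate: the monthly plan 362/1146 = 31.6%, the Premium plan 230/1047 = 22.0% → the monthly plan
Referral: the monthly plan 447/651 = 68.7%, the Premium plan 371/646 = 57.4% → the monthly plan
Paid: the monthly plan 599/1399 = 42.8%, the Premium plan 191/564 = 33.9% → the monthly plan
Organic: the monthly plan 192/930 = 20.6%, the Premium plan 82/731 = 11.2% → the monthly plan
Overall: the monthly plan 1600/4126 = 38.8%, the Premium plan 874/2988 = 29.3% → the monthly plan
The monthly plan wins overall and in every signup group — no reversal.

Yes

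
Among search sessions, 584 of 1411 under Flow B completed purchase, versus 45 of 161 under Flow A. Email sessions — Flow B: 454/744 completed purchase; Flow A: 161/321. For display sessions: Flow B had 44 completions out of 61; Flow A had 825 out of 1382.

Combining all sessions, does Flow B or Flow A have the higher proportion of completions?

Search: Flow B 584/1411 = 41.4%, Flow A 45/161 = 28.0% → Flow B
Email: Flow B 454/744 = 61.0%, Flow A 161/321 = 50.2% → Flow B
Display: Flow B 44/61 = 72.1%, Flow A 825/1382 = 59.7% → Flow B
Overall: Flow B 1082/2216 = 48.8%, Flow A 1031/1864 = 55.3% → Flow A
(Flow B wins every traffic group but Flow A wins overall — Flow B's sessions skew toward the low-rate search group.)

Flow A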